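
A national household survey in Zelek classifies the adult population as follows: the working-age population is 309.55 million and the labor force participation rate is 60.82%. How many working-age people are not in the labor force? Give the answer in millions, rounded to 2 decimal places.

Share not in the labor force = 1 − 0.6082 = 0.3918.
Not in labor force = 0.3918 × 309.55 ≈ 121.28 million.

About 121.28 million are not in the labor force.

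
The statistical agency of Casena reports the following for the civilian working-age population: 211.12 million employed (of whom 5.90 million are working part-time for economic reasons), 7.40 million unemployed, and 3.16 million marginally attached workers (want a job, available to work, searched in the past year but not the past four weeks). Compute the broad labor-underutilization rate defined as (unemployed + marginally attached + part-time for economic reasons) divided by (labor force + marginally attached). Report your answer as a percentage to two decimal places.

Labor force = 211.12 + 7.40 = 218.52 million.
Numerator = 7.40 + 3.16 + 5.90 = 16.46 million.
Denominator = 218.52 + 3.16 = 221.68 million.
Broad rate = 16.46 / 221.68 = 7.43%.

Broad underutilization rate ≈ 7.43%.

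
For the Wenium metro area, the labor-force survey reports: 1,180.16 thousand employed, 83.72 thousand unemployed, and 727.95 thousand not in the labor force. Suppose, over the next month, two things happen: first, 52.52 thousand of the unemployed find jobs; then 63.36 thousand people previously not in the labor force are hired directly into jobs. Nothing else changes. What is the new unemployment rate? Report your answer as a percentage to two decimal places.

New unemployment rate ≈ 2.35%.

Initially, labor force = 1,180.16 + 83.72 = 1,263.88 thousand, so u = 83.72/1,263.88 = 6.62%.
After the first change, unemployed falls and employed rises by 52.52; labor force unchanged → E = 1,232.68, U = 31.20, labor force = 1,263.88 thousand.
After the second change, employed and labor force both rise by 63.36; unemployed unchanged → E = 1,296.04, U = 31.20, labor force = 1,327.24 thousand.
New unemployment rate = 31.20 / 1,327.24 = 2.35%.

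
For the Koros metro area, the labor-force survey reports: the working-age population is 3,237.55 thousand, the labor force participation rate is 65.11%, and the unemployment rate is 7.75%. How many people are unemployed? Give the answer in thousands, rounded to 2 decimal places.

Labor force = 0.6511 × 3,237.55 = 2,107.97 thousand.
Unemployed = 0.0775 × 2,107.97 ≈ 163.37 thousand.

About 163.37 thousand are unemployed.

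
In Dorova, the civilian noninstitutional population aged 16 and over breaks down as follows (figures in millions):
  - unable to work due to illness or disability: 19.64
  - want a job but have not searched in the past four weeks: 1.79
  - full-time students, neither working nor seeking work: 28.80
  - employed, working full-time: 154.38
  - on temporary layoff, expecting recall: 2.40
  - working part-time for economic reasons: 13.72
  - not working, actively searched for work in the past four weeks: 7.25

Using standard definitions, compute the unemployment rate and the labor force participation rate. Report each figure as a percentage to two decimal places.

Unemployment rate ≈ 5.43%; labor force participation rate ≈ 77.97%.

Employed = 154.38 + 13.72 = 168.10 million (anyone who worked, including part-time for economic reasons, counts as employed).
Unemployed = 2.40 + 7.25 = 9.65 million (jobless and actively searching, or on temporary layoff).
Labor force = 168.10 + 9.65 = 177.75 million.
Not in labor force = 19.64 + 1.79 + 28.80 = 50.23 million (those not working and not actively searching are outside the labor force — including those who want a job but have given up searching).
Civilian working-age population = 177.75 + 50.23 = 227.98 million.
Unemployment rate = 9.65 / 177.75 = 5.43%.
Labor force participation rate = 177.75 / 227.98 = 77.97%.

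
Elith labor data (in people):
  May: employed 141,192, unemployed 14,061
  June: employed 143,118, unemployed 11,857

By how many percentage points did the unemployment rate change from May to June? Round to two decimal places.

May: labor force = 141,192 + 14,061 = 155,253; u = 14,061/155,253 = 9.06%.
June: labor force = 143,118 + 11,857 = 154,975; u = 11,857/154,975 = 7.65%.
Change = 7.65% − 9.06% = −1.41 pp.

The unemployment rate changed by −1.41 percentage points.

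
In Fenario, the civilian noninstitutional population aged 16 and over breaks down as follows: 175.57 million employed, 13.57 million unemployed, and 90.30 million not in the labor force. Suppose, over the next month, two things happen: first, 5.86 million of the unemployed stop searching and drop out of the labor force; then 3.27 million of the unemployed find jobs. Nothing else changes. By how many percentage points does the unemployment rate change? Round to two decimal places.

Initially, labor force = 175.57 + 13.57 = 189.14 million, so u = 13.57/189.14 = 7.17%.
After the first change, unemployed and labor force both fall by 5.86 → E = 175.57, U = 7.71, labor force = 183.28 million.
After the second change, unemployed falls and employed rises by 3.27; labor force unchanged → E = 178.84, U = 4.44, labor force = 183.28 million.
New unemployment rate = 4.44 / 183.28 = 2.42%.
Change = 2.42% − 7.17% = −4.75 percentage points.

The unemployment rate changes by −4.75 percentage points.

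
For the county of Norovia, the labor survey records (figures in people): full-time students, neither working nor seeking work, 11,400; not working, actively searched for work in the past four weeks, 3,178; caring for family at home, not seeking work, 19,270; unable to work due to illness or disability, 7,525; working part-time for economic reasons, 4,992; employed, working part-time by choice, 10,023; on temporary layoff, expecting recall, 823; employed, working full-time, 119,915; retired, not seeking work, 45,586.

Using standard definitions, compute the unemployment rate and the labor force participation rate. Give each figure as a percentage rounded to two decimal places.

Unemployment rate ≈ 2.88%; labor force participation rate ≈ 62.38%.

Employed = 4,992 + 10,023 + 119,915 = 134,930 (anyone who worked, including part-time for economic reasons, counts as employed).
Unemployed = 3,178 + 823 = 4,001 (jobless and actively searching, or on temporary layoff).
Labor force = 134,930 + 4,001 = 138,931.
Not in labor force = 11,400 + 19,270 + 7,525 + 45,586 = 83,781 (those not working and not actively searching are outside the labor force).
Civilian working-age population = 138,931 + 83,781 = 222,712.
Unemployment rate = 4,001 / 138,931 = 2.88%.
Labor force participation rate = 138,931 / 222,712 = 62.38%.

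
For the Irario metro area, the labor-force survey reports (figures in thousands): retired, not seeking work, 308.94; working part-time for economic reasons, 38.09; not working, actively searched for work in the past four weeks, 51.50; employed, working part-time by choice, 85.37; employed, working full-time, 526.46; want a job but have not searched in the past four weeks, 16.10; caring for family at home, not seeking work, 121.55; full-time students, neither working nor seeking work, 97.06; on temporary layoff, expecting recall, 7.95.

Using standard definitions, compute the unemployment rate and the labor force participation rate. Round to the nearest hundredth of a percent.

Employed = 38.09 + 85.37 + 526.46 = 649.92 thousand (anyone who worked, including part-time for economic reasons, counts as employed).
Unemployed = 51.50 + 7.95 = 59.45 thousand (jobless and actively searching, or on temporary layoff).
Labor force = 649.92 + 59.45 = 709.37 thousand.
Not in labor force = 308.94 + 16.10 + 121.55 + 97.06 = 543.65 thousand (those not working and not actively searching are outside the labor force — including those who want a job but have given up searching).
Civilian working-age population = 709.37 + 543.65 = 1,253.02 thousand.
Unemployment rate = 59.45 / 709.37 = 8.38%.
Labor force participation rate = 709.37 / 1,253.02 = 56.61%.

Unemployment rate ≈ 8.38%; labor force participation rate ≈ 56.61%.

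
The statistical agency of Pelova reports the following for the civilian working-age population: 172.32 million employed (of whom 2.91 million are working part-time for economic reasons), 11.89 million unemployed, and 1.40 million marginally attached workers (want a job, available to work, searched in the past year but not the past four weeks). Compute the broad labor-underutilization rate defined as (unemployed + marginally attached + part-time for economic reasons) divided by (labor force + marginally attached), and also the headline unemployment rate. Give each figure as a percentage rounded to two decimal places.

Broad underutilization rate ≈ 8.73%; headline unemployment rate ≈ 6.45%.

Labor force = 172.32 + 11.89 = 184.21 million.
Numerator = 11.89 + 1.40 + 2.91 = 16.20 million.
Denominator = 184.21 + 1.40 = 185.61 million.
Broad rate = 16.20 / 185.61 = 8.73%.
Headline unemployment rate = 11.89 / 184.21 = 6.45%.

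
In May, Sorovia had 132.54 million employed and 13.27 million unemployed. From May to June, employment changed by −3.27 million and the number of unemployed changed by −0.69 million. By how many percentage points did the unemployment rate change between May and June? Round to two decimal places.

May: labor force = 132.54 + 13.27 = 145.81; u = 13.27/145.81 = 9.10%.
June: labor force = 129.27 + 12.58 = 141.85; u = 12.58/141.85 = 8.87%.
Change = 8.87% − 9.10% = −0.23 pp.

The unemployment rate changed by −0.23 percentage points.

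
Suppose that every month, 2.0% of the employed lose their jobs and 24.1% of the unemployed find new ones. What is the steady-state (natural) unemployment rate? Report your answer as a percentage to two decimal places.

At steady state the flows balance: s·E = f·U, so U/(E+U) = s/(s+f).
u* = 2.0 / (2.0 + 24.1) = 2.0 / 26.10 = 7.66%.

Steady-state unemployment rate ≈ 7.66%.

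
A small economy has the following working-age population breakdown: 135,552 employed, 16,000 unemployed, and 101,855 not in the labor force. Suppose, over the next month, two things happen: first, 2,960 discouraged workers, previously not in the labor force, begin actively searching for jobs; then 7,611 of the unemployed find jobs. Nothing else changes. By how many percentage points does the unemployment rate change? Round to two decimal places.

Initially, labor force = 135,552 + 16,000 = 151,552, so u = 16,000/151,552 = 10.56%.
After the first change, unemployed and labor force both rise by 2,960 → E = 135,552, U = 18,960, labor force = 154,512.
After the second change, unemployed falls and employed rises by 7,611; labor force unchanged → E = 143,163, U = 11,349, labor force = 154,512.
New unemployment rate = 11,349 / 154,512 = 7.35%.
Change = 7.35% − 10.56% = −3.21 percentage points.

The unemployment rate changes by −3.21 percentage points.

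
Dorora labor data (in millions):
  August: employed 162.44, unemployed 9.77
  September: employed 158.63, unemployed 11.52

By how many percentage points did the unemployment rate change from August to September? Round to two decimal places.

The unemployment rate changed by +1.10 percentage points.

August: labor force = 162.44 + 9.77 = 172.21; u = 9.77/172.21 = 5.67%.
September: labor force = 158.63 + 11.52 = 170.15; u = 11.52/170.15 = 6.77%.
Change = 6.77% − 5.67% = +1.10 pp.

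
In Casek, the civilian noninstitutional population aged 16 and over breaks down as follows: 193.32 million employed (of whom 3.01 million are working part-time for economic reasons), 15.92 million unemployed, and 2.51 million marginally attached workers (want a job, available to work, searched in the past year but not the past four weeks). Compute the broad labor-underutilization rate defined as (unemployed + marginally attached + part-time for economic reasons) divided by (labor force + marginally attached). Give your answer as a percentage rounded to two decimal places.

Broad underutilization rate ≈ 10.13%.

Labor force = 193.32 + 15.92 = 209.24 million.
Numerator = 15.92 + 2.51 + 3.01 = 21.44 million.
Denominator = 209.24 + 2.51 = 211.75 million.
Broad rate = 21.44 / 211.75 = 10.13%.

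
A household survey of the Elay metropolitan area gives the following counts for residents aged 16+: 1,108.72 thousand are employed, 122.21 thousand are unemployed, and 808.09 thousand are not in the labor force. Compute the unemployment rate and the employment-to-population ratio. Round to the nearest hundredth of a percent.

Unemployment rate ≈ 9.93%; employment-population ratio ≈ 54.38%.

Labor force = employed + unemployed = 1,108.72 + 122.21 = 1,230.93 thousand.
Working-age population = 1,230.93 + 808.09 = 2,039.02 thousand.
Unemployment rate = 122.21 / 1,230.93 = 9.93%.
Employment-population ratio = 1,108.72 / 2,039.02 = 54.38%.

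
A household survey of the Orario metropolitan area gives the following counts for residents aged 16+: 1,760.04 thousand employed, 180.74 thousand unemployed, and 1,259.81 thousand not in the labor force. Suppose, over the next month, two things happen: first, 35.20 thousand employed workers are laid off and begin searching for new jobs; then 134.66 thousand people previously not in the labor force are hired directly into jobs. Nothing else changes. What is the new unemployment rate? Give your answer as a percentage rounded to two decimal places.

New unemployment rate ≈ 10.40%.

Initially, labor force = 1,760.04 + 180.74 = 1,940.78 thousand, so u = 180.74/1,940.78 = 9.31%.
After the first change, employed falls and unemployed rises by 35.20; labor force unchanged → E = 1,724.84, U = 215.94, labor force = 1,940.78 thousand.
After the second change, employed and labor force both rise by 134.66; unemployed unchanged → E = 1,859.50, U = 215.94, labor force = 2,075.44 thousand.
New unemployment rate = 215.94 / 2,075.44 = 10.40%.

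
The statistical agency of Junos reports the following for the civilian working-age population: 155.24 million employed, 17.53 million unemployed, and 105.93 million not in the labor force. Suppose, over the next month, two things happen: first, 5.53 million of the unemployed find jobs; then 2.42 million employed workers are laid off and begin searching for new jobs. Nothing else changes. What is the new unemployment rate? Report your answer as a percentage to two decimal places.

Initially, labor force = 155.24 + 17.53 = 172.77 million, so u = 17.53/172.77 = 10.15%.
After the first change, unemployed falls and employed rises by 5.53; labor force unchanged → E = 160.77, U = 12.00, labor force = 172.77 million.
After the second change, employed falls and unemployed rises by 2.42; labor force unchanged → E = 158.35, U = 14.42, labor force = 172.77 million.
New unemployment rate = 14.42 / 172.77 = 8.35%.

New unemployment rate ≈ 8.35%.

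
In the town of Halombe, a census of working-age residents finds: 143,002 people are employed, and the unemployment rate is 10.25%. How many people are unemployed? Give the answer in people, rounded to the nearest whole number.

About 16,332 are unemployed.

Let U be the number unemployed. The labor force is E + U, and U/(E+U) = 0.1025.
So U = 0.1025 × 143,002 / (1 − 0.1025) = 14657.70 / 0.8975 ≈ 16,332.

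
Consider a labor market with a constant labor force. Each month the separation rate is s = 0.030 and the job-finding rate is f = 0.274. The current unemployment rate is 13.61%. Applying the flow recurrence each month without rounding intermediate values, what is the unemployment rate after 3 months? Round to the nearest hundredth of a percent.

Unemployment rate after three months ≈ 11.13%.

With a fixed labor force, u_{t+1} = u_t + s·(1−u_t) − f·u_t = u_t·(1−s−f) + s.
Here 1−s−f = 0.696 and s = 0.030.
u_1 = 0.136100 × 0.696 + 0.030 = 0.124726.
u_2 = 0.124726 × 0.696 + 0.030 = 0.116809.
u_3 = 0.116809 × 0.696 + 0.030 = 0.111299.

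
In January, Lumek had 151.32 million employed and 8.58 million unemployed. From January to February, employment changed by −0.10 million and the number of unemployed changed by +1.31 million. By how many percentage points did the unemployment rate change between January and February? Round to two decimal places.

January: labor force = 151.32 + 8.58 = 159.90; u = 8.58/159.90 = 5.37%.
February: labor force = 151.22 + 9.89 = 161.11; u = 9.89/161.11 = 6.14%.
Change = 6.14% − 5.37% = +0.77 pp.

The unemployment rate changed by +0.77 percentage points.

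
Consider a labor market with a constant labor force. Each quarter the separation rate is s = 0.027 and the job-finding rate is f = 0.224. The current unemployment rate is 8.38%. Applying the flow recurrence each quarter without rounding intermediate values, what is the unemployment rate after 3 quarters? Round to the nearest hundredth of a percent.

With a fixed labor force, u_{t+1} = u_t + s·(1−u_t) − f·u_t = u_t·(1−s−f) + s.
Here 1−s−f = 0.749 and s = 0.027.
u_1 = 0.083800 × 0.749 + 0.027 = 0.089766.
u_2 = 0.089766 × 0.749 + 0.027 = 0.094235.
u_3 = 0.094235 × 0.749 + 0.027 = 0.097582.

Unemployment rate after three quarters ≈ 9.76%.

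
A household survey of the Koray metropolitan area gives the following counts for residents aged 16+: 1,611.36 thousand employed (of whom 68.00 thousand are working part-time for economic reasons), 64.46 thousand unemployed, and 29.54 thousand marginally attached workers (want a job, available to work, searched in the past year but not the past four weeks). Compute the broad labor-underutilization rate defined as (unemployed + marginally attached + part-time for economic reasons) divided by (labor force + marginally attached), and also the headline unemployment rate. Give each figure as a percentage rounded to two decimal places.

Labor force = 1,611.36 + 64.46 = 1,675.82 thousand.
Numerator = 64.46 + 29.54 + 68.00 = 162.00 thousand.
Denominator = 1,675.82 + 29.54 = 1,705.36 thousand.
Broad rate = 162.00 / 1,705.36 = 9.50%.
Headline unemployment rate = 64.46 / 1,675.82 = 3.85%.

Broad underutilization rate ≈ 9.50%; headline unemployment rate ≈ 3.85%.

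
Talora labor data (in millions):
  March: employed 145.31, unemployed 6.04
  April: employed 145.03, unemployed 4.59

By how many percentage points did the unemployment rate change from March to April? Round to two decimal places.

The unemployment rate changed by −0.92 percentage points.

March: labor force = 145.31 + 6.04 = 151.35; u = 6.04/151.35 = 3.99%.
April: labor force = 145.03 + 4.59 = 149.62; u = 4.59/149.62 = 3.07%.
Change = 3.07% − 3.99% = −0.92 pp.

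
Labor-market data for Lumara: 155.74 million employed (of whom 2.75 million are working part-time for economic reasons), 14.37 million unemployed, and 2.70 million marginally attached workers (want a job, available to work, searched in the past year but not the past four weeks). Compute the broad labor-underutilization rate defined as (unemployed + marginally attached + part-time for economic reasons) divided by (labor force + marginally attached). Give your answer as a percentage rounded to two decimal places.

Broad underutilization rate ≈ 11.47%.

Labor force = 155.74 + 14.37 = 170.11 million.
Numerator = 14.37 + 2.70 + 2.75 = 19.82 million.
Denominator = 170.11 + 2.70 = 172.81 million.
Broad rate = 19.82 / 172.81 = 11.47%.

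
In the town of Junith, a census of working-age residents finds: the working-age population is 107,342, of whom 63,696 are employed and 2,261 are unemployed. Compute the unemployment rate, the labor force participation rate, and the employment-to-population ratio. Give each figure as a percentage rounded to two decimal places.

Unemployment rate ≈ 3.43%; labor force participation rate ≈ 61.45%; employment-population ratio ≈ 59.34%.

Labor force = employed + unemployed = 63,696 + 2,261 = 65,957.
Unemployment rate = 2,261 / 65,957 = 3.43%.
Labor force participation rate = 65,957 / 107,342 = 61.45%.
Employment-population ratio = 63,696 / 107,342 = 59.34%.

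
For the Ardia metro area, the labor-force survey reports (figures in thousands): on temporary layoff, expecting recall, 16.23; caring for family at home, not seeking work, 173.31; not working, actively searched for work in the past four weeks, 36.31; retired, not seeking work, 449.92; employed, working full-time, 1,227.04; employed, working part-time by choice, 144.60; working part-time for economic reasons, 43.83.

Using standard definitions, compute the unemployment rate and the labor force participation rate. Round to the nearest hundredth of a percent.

Unemployment rate ≈ 3.58%; labor force participation rate ≈ 70.20%.

Employed = 1,227.04 + 144.60 + 43.83 = 1,415.47 thousand (anyone who worked, including part-time for economic reasons, counts as employed).
Unemployed = 16.23 + 36.31 = 52.54 thousand (jobless and actively searching, or on temporary layoff).
Labor force = 1,415.47 + 52.54 = 1,468.01 thousand.
Not in labor force = 173.31 + 449.92 = 623.23 thousand (those not working and not actively searching are outside the labor force).
Civilian working-age population = 1,468.01 + 623.23 = 2,091.24 thousand.
Unemployment rate = 52.54 / 1,468.01 = 3.58%.
Labor force participation rate = 1,468.01 / 2,091.24 = 70.20%.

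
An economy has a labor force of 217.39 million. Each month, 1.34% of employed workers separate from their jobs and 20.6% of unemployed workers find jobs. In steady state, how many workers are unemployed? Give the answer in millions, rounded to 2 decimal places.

Steady-state unemployment rate u* = s/(s+f) = 1.34/(1.34+20.6) = 0.061076.
Unemployed = u* × labor force = 0.061076 × 217.39 ≈ 13.28 million.

About 13.28 million are unemployed in steady state.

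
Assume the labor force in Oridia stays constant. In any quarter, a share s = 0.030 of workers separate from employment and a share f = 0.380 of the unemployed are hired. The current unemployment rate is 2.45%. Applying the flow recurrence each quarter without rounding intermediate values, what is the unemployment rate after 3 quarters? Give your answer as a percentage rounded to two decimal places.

With a fixed labor force, u_{t+1} = u_t + s·(1−u_t) − f·u_t = u_t·(1−s−f) + s.
Here 1−s−f = 0.590 and s = 0.030.
u_1 = 0.024500 × 0.590 + 0.030 = 0.044455.
u_2 = 0.044455 × 0.590 + 0.030 = 0.056228.
u_3 = 0.056228 × 0.590 + 0.030 = 0.063175.

Unemployment rate after three quarters ≈ 6.32%.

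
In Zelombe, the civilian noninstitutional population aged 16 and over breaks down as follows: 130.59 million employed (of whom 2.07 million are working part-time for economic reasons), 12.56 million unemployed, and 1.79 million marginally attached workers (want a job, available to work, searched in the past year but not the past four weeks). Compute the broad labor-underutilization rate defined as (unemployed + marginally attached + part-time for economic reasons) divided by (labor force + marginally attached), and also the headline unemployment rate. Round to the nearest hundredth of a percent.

Labor force = 130.59 + 12.56 = 143.15 million.
Numerator = 12.56 + 1.79 + 2.07 = 16.42 million.
Denominator = 143.15 + 1.79 = 144.94 million.
Broad rate = 16.42 / 144.94 = 11.33%.
Headline unemployment rate = 12.56 / 143.15 = 8.77%.

Broad underutilization rate ≈ 11.33%; headline unemployment rate ≈ 8.77%.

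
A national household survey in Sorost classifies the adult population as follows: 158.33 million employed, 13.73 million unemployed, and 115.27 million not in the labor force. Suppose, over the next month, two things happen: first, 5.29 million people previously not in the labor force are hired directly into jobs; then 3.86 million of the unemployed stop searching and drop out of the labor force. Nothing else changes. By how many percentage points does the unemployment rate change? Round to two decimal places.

The unemployment rate changes by −2.29 percentage points.

Initially, labor force = 158.33 + 13.73 = 172.06 million, so u = 13.73/172.06 = 7.98%.
After the first change, employed and labor force both rise by 5.29; unemployed unchanged → E = 163.62, U = 13.73, labor force = 177.35 million.
After the second change, unemployed and labor force both fall by 3.86 → E = 163.62, U = 9.87, labor force = 173.49 million.
New unemployment rate = 9.87 / 173.49 = 5.69%.
Change = 5.69% − 7.98% = −2.29 percentage points.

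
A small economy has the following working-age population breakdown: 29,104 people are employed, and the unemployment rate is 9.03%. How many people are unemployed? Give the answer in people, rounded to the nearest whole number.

Let U be the number unemployed. The labor force is E + U, and U/(E+U) = 0.0903.
So U = 0.0903 × 29,104 / (1 − 0.0903) = 2628.09 / 0.9097 ≈ 2,889.

About 2,889 are unemployed.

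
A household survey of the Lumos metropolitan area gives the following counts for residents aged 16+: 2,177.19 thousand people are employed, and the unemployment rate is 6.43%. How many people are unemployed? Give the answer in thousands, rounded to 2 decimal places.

Let U be the number unemployed. The labor force is E + U, and U/(E+U) = 0.0643.
So U = 0.0643 × 2,177.19 / (1 − 0.0643) = 139.9933 / 0.9357 ≈ 149.61 thousand.

About 149.61 thousand are unemployed.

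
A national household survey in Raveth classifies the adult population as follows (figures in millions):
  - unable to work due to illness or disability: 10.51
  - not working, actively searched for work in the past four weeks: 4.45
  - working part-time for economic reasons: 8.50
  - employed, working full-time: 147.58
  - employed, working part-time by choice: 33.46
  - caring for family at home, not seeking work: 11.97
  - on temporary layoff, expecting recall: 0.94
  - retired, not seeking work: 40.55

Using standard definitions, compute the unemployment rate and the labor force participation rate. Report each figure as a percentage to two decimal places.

Unemployment rate ≈ 2.77%; labor force participation rate ≈ 75.57%.

Employed = 8.50 + 147.58 + 33.46 = 189.54 million (anyone who worked, including part-time for economic reasons, counts as employed).
Unemployed = 4.45 + 0.94 = 5.39 million (jobless and actively searching, or on temporary layoff).
Labor force = 189.54 + 5.39 = 194.93 million.
Not in labor force = 10.51 + 11.97 + 40.55 = 63.03 million (those not working and not actively searching are outside the labor force).
Civilian working-age population = 194.93 + 63.03 = 257.96 million.
Unemployment rate = 5.39 / 194.93 = 2.77%.
Labor force participation rate = 194.93 / 257.96 = 75.57%.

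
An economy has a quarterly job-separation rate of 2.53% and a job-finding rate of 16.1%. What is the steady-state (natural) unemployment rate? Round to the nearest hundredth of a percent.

At steady state the flows balance: s·E = f·U, so U/(E+U) = s/(s+f).
u* = 2.53 / (2.53 + 16.1) = 2.53 / 18.63 = 13.58%.

Steady-state unemployment rate ≈ 13.58%.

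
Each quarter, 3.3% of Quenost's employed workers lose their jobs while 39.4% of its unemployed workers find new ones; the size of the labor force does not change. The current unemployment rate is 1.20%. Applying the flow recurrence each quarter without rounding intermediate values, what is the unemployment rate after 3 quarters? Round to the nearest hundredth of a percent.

With a fixed labor force, u_{t+1} = u_t + s·(1−u_t) − f·u_t = u_t·(1−s−f) + s.
Here 1−s−f = 0.573 and s = 0.033.
u_1 = 0.012000 × 0.573 + 0.033 = 0.039876.
u_2 = 0.039876 × 0.573 + 0.033 = 0.055849.
u_3 = 0.055849 × 0.573 + 0.033 = 0.065001.

Unemployment rate after three quarters ≈ 6.50%.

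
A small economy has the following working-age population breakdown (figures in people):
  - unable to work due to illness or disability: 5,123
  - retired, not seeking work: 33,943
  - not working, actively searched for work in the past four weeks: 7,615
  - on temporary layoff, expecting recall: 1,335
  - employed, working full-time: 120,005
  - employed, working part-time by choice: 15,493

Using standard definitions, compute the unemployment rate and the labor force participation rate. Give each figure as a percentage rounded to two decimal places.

Employed = 120,005 + 15,493 = 135,498.
Unemployed = 7,615 + 1,335 = 8,950 (jobless and actively searching, or on temporary layoff).
Labor force = 135,498 + 8,950 = 144,448.
Not in labor force = 5,123 + 33,943 = 39,066 (those not working and not actively searching are outside the labor force).
Civilian working-age population = 144,448 + 39,066 = 183,514.
Unemployment rate = 8,950 / 144,448 = 6.20%.
Labor force participation rate = 144,448 / 183,514 = 78.71%.

Unemployment rate ≈ 6.20%; labor force participation rate ≈ 78.71%.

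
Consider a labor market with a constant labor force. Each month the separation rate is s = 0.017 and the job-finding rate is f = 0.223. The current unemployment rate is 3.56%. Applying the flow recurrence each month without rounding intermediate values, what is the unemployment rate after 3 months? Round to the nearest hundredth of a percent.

With a fixed labor force, u_{t+1} = u_t + s·(1−u_t) − f·u_t = u_t·(1−s−f) + s.
Here 1−s−f = 0.760 and s = 0.017.
u_1 = 0.035600 × 0.760 + 0.017 = 0.044056.
u_2 = 0.044056 × 0.760 + 0.017 = 0.050483.
u_3 = 0.050483 × 0.760 + 0.017 = 0.055367.

Unemployment rate after three months ≈ 5.54%.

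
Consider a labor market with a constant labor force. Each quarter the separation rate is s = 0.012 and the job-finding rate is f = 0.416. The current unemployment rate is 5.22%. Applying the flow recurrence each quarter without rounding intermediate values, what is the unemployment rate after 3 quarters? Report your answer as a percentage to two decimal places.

With a fixed labor force, u_{t+1} = u_t + s·(1−u_t) − f·u_t = u_t·(1−s−f) + s.
Here 1−s−f = 0.572 and s = 0.012.
u_1 = 0.052200 × 0.572 + 0.012 = 0.041858.
u_2 = 0.041858 × 0.572 + 0.012 = 0.035943.
u_3 = 0.035943 × 0.572 + 0.012 = 0.032559.

Unemployment rate after three quarters ≈ 3.26%.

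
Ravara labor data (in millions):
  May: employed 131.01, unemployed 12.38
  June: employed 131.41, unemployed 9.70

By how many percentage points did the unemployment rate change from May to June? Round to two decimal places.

The unemployment rate changed by −1.76 percentage points.

May: labor force = 131.01 + 12.38 = 143.39; u = 12.38/143.39 = 8.63%.
June: labor force = 131.41 + 9.70 = 141.11; u = 9.70/141.11 = 6.87%.
Change = 6.87% − 8.63% = −1.76 pp.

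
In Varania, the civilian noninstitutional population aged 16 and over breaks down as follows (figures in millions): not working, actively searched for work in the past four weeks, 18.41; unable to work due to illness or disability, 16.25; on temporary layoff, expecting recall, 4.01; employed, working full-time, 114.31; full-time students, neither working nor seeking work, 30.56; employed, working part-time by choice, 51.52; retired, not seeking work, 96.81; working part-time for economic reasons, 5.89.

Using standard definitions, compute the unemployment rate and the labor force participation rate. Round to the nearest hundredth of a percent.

Unemployment rate ≈ 11.55%; labor force participation rate ≈ 57.48%.

Employed = 114.31 + 51.52 + 5.89 = 171.72 million (anyone who worked, including part-time for economic reasons, counts as employed).
Unemployed = 18.41 + 4.01 = 22.42 million (jobless and actively searching, or on temporary layoff).
Labor force = 171.72 + 22.42 = 194.14 million.
Not in labor force = 16.25 + 30.56 + 96.81 = 143.62 million (those not working and not actively searching are outside the labor force).
Civilian working-age population = 194.14 + 143.62 = 337.76 million.
Unemployment rate = 22.42 / 194.14 = 11.55%.
Labor force participation rate = 194.14 / 337.76 = 57.48%.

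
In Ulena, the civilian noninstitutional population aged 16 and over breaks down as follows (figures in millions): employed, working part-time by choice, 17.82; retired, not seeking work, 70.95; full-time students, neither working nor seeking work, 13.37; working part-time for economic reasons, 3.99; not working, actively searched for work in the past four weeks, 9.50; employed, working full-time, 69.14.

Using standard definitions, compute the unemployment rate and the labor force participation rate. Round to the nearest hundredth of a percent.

Unemployment rate ≈ 9.46%; labor force participation rate ≈ 54.36%.

Employed = 17.82 + 3.99 + 69.14 = 90.95 million (anyone who worked, including part-time for economic reasons, counts as employed).
Unemployed = 9.50 million.
Labor force = 90.95 + 9.50 = 100.45 million.
Not in labor force = 70.95 + 13.37 = 84.32 million (those not working and not actively searching are outside the labor force).
Civilian working-age population = 100.45 + 84.32 = 184.77 million.
Unemployment rate = 9.50 / 100.45 = 9.46%.
Labor force participation rate = 100.45 / 184.77 = 54.36%.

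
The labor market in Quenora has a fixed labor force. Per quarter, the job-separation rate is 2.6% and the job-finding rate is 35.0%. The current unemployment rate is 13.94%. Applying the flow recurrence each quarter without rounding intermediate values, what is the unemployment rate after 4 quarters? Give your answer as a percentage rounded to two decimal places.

Unemployment rate after four quarters ≈ 7.98%.

With a fixed labor force, u_{t+1} = u_t + s·(1−u_t) − f·u_t = u_t·(1−s−f) + s.
Here 1−s−f = 0.624 and s = 0.026.
u_1 = 0.139400 × 0.624 + 0.026 = 0.112986.
u_2 = 0.112986 × 0.624 + 0.026 = 0.096503.
u_3 = 0.096503 × 0.624 + 0.026 = 0.086218.
u_4 = 0.086218 × 0.624 + 0.026 = 0.079800.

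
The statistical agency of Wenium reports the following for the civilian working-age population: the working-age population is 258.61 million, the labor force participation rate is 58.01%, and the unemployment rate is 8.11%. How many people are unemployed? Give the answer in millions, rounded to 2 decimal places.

Labor force = 0.5801 × 258.61 = 150.02 million.
Unemployed = 0.0811 × 150.02 ≈ 12.17 million.

About 12.17 million are unemployed.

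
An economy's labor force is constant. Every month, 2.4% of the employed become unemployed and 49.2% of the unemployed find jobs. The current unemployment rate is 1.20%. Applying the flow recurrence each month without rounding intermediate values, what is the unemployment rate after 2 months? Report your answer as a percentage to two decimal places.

With a fixed labor force, u_{t+1} = u_t + s·(1−u_t) − f·u_t = u_t·(1−s−f) + s.
Here 1−s−f = 0.484 and s = 0.024.
u_1 = 0.012000 × 0.484 + 0.024 = 0.029808.
u_2 = 0.029808 × 0.484 + 0.024 = 0.038427.

Unemployment rate after two months ≈ 3.84%.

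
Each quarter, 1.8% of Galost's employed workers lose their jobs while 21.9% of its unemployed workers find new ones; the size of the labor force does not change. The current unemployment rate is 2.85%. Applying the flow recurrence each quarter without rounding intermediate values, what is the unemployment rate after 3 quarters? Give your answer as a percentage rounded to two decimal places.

With a fixed labor force, u_{t+1} = u_t + s·(1−u_t) − f·u_t = u_t·(1−s−f) + s.
Here 1−s−f = 0.763 and s = 0.018.
u_1 = 0.028500 × 0.763 + 0.018 = 0.039746.
u_2 = 0.039746 × 0.763 + 0.018 = 0.048326.
u_3 = 0.048326 × 0.763 + 0.018 = 0.054873.

Unemployment rate after three quarters ≈ 5.49%.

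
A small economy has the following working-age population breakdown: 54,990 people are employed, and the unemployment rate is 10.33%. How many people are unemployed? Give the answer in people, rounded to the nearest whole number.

About 6,335 are unemployed.

Let U be the number unemployed. The labor force is E + U, and U/(E+U) = 0.1033.
So U = 0.1033 × 54,990 / (1 − 0.1033) = 5680.47 / 0.8967 ≈ 6,335.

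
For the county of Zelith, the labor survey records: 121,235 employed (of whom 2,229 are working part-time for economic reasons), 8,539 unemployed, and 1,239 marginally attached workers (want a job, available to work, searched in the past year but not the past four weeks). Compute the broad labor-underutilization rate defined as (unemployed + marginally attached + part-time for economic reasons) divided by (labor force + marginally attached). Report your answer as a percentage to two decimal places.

Broad underutilization rate ≈ 9.16%.

Labor force = 121,235 + 8,539 = 129,774.
Numerator = 8,539 + 1,239 + 2,229 = 12,007.
Denominator = 129,774 + 1,239 = 131,013.
Broad rate = 12,007 / 131,013 = 9.16%.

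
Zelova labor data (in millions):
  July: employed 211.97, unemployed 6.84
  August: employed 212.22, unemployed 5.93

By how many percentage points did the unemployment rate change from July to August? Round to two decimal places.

The unemployment rate changed by −0.41 percentage points.

July: labor force = 211.97 + 6.84 = 218.81; u = 6.84/218.81 = 3.13%.
August: labor force = 212.22 + 5.93 = 218.15; u = 5.93/218.15 = 2.72%.
Change = 2.72% − 3.13% = −0.41 pp.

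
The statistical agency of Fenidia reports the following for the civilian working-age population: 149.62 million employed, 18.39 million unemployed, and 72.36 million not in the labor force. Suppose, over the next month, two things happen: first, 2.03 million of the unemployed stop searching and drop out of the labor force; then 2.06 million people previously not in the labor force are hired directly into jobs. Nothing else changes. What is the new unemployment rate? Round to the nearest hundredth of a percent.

Initially, labor force = 149.62 + 18.39 = 168.01 million, so u = 18.39/168.01 = 10.95%.
After the first change, unemployed and labor force both fall by 2.03 → E = 149.62, U = 16.36, labor force = 165.98 million.
After the second change, employed and labor force both rise by 2.06; unemployed unchanged → E = 151.68, U = 16.36, labor force = 168.04 million.
New unemployment rate = 16.36 / 168.04 = 9.74%.

New unemployment rate ≈ 9.74%.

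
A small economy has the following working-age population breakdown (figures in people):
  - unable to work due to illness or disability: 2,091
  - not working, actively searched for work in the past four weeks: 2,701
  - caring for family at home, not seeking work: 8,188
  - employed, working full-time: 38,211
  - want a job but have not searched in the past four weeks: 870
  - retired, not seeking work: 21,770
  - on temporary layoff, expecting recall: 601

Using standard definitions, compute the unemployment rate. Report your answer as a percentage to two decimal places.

Unemployment rate ≈ 7.95%.

Employed = 38,211.
Unemployed = 2,701 + 601 = 3,302 (jobless and actively searching, or on temporary layoff).
Labor force = 38,211 + 3,302 = 41,513.
Unemployment rate = 3,302 / 41,513 = 7.95%.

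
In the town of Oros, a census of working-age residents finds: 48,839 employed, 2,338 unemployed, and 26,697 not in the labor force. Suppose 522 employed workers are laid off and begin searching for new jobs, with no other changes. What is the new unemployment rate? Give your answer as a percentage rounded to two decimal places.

New unemployment rate ≈ 5.59%.

Initially, labor force = 48,839 + 2,338 = 51,177, so u = 2,338/51,177 = 4.57%.
After the change, employed falls and unemployed rises by 522; labor force unchanged → E = 48,317, U = 2,860, labor force = 51,177.
New unemployment rate = 2,860 / 51,177 = 5.59%.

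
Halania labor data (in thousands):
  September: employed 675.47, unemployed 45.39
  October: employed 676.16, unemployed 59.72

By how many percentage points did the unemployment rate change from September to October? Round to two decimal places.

September: labor force = 675.47 + 45.39 = 720.86; u = 45.39/720.86 = 6.30%.
October: labor force = 676.16 + 59.72 = 735.88; u = 59.72/735.88 = 8.12%.
Change = 8.12% − 6.30% = +1.82 pp.

The unemployment rate changed by +1.82 percentage points.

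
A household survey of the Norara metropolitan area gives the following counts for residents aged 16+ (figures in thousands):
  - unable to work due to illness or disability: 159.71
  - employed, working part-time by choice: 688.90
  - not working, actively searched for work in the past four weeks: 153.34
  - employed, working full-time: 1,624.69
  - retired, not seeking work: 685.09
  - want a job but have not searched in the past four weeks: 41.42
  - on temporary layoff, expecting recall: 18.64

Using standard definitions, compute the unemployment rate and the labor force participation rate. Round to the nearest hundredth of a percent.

Employed = 688.90 + 1,624.69 = 2,313.59 thousand.
Unemployed = 153.34 + 18.64 = 171.98 thousand (jobless and actively searching, or on temporary layoff).
Labor force = 2,313.59 + 171.98 = 2,485.57 thousand.
Not in labor force = 159.71 + 685.09 + 41.42 = 886.22 thousand (those not working and not actively searching are outside the labor force — including those who want a job but have given up searching).
Civilian working-age population = 2,485.57 + 886.22 = 3,371.79 thousand.
Unemployment rate = 171.98 / 2,485.57 = 6.92%.
Labor force participation rate = 2,485.57 / 3,371.79 = 73.72%.

Unemployment rate ≈ 6.92%; labor force participation rate ≈ 73.72%.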